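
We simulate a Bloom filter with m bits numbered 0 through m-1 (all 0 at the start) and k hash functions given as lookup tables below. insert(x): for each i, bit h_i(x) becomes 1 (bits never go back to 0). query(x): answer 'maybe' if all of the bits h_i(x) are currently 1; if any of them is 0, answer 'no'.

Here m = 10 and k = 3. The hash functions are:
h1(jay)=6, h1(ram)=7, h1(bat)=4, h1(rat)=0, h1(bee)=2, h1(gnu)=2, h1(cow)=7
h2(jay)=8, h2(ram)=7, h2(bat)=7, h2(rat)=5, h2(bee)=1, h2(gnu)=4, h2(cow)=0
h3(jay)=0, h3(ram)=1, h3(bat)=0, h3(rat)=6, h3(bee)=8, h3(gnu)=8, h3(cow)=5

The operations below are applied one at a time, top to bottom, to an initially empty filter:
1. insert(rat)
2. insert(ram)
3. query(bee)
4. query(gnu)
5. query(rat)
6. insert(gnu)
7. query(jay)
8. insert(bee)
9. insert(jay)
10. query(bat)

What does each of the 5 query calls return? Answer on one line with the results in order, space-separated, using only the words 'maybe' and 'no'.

Answer: no no maybe maybe maybe

Derivation:
Start: bits=0000000000
Op 1: insert rat -> sets bits 0 5 6 -> bits=1000011000
Op 2: insert ram -> sets bits 1 7 -> bits=1100011100
Op 3: query bee -> checks bit1=1, bit2=0, bit8=0 (has a 0) -> no
Op 4: query gnu -> checks bit2=0, bit4=0, bit8=0 (has a 0) -> no
Op 5: query rat -> checks bit0=1, bit5=1, bit6=1 (all 1) -> maybe
Op 6: insert gnu -> sets bits 2 4 8 -> bits=1110111110
Op 7: query jay -> checks bit0=1, bit6=1, bit8=1 (all 1) -> maybe
Op 8: insert bee -> sets bits 1 2 8 -> bits=1110111110
Op 9: insert jay -> sets bits 0 6 8 -> bits=1110111110
Op 10: query bat -> checks bit0=1, bit4=1, bit7=1 (all 1) -> maybe
Query results in order: no no maybe maybe maybe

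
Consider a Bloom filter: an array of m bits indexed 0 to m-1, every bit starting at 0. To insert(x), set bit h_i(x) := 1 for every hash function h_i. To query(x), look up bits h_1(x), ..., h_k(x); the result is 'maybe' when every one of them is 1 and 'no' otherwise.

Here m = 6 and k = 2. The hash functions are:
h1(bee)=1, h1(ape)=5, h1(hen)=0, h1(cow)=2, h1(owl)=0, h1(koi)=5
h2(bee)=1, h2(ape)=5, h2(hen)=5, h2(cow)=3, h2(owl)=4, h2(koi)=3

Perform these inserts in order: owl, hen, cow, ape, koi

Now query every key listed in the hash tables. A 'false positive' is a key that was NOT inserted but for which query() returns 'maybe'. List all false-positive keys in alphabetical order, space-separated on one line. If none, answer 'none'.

Answer: none

Derivation:
Start: bits=000000
After insert 'owl': sets bits 0 4 -> bits=100010
After insert 'hen': sets bits 0 5 -> bits=100011
After insert 'cow': sets bits 2 3 -> bits=101111
After insert 'ape': sets bits 5 -> bits=101111
After insert 'koi': sets bits 3 5 -> bits=101111
Not inserted: bee — query each against bits=101111:
query bee: checks bit1=0 (has a 0) -> no => not a false positive
False positives (alphabetical): none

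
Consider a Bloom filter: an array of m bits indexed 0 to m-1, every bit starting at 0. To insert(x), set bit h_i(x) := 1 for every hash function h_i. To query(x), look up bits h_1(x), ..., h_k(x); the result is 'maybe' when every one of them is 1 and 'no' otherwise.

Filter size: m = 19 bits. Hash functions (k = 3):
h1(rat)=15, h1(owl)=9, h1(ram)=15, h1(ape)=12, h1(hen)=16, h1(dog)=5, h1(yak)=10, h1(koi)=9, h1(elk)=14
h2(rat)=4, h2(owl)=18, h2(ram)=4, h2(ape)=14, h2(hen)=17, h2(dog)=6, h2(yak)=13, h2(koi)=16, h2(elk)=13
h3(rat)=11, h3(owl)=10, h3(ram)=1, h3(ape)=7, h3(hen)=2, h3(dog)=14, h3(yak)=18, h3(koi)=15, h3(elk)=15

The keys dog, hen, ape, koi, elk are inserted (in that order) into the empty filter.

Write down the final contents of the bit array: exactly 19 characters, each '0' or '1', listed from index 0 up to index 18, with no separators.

Answer: 0010011101001111110

Derivation:
Start: bits=0000000000000000000
After insert 'dog': sets bits 5 6 14 -> bits=0000011000000010000
After insert 'hen': sets bits 2 16 17 -> bits=0010011000000010110
After insert 'ape': sets bits 7 12 14 -> bits=0010011100001010110
After insert 'koi': sets bits 9 15 16 -> bits=0010011101001011110
After insert 'elk': sets bits 13 14 15 -> bits=0010011101001111110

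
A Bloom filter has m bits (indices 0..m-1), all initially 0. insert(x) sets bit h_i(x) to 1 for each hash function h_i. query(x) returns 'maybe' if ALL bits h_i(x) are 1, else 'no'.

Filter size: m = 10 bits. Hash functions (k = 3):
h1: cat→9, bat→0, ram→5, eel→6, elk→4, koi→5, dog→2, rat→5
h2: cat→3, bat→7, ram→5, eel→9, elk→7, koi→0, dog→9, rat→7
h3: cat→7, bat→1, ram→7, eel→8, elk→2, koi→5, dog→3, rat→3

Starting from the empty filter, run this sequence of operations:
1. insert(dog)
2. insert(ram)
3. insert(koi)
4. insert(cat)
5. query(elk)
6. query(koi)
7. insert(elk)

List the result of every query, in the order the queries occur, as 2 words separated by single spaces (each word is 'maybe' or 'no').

Answer: no maybe

Derivation:
Start: bits=0000000000
Op 1: insert dog -> sets bits 2 3 9 -> bits=0011000001
Op 2: insert ram -> sets bits 5 7 -> bits=0011010101
Op 3: insert koi -> sets bits 0 5 -> bits=1011010101
Op 4: insert cat -> sets bits 3 7 9 -> bits=1011010101
Op 5: query elk -> checks bit2=1, bit4=0, bit7=1 (has a 0) -> no
Op 6: query koi -> checks bit0=1, bit5=1 (all 1) -> maybe
Op 7: insert elk -> sets bits 2 4 7 -> bits=1011110101
Query results in order: no maybe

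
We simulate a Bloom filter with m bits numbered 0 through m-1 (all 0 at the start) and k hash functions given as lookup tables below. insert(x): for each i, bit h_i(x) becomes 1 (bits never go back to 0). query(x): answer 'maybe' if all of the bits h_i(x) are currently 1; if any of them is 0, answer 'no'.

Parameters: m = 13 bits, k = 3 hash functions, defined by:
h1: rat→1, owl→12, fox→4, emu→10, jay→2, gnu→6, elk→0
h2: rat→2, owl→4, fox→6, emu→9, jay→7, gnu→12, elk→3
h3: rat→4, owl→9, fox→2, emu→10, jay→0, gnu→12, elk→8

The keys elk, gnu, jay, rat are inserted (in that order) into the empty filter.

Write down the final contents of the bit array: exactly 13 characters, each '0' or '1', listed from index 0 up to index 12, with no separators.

Answer: 1111101110001

Derivation:
Start: bits=0000000000000
After insert 'elk': sets bits 0 3 8 -> bits=1001000010000
After insert 'gnu': sets bits 6 12 -> bits=1001001010001
After insert 'jay': sets bits 0 2 7 -> bits=1011001110001
After insert 'rat': sets bits 1 2 4 -> bits=1111101110001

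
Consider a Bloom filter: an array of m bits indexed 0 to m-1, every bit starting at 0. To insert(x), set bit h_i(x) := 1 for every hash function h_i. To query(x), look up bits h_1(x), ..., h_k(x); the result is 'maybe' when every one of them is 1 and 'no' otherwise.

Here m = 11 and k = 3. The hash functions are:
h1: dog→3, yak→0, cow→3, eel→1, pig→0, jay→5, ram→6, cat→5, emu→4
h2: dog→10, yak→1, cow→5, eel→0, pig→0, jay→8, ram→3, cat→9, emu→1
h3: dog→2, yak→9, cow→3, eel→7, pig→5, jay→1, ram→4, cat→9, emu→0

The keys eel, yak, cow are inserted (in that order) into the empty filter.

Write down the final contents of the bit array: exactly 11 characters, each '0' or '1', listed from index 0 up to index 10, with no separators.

Answer: 11010101010

Derivation:
Start: bits=00000000000
After insert 'eel': sets bits 0 1 7 -> bits=11000001000
After insert 'yak': sets bits 0 1 9 -> bits=11000001010
After insert 'cow': sets bits 3 5 -> bits=11010101010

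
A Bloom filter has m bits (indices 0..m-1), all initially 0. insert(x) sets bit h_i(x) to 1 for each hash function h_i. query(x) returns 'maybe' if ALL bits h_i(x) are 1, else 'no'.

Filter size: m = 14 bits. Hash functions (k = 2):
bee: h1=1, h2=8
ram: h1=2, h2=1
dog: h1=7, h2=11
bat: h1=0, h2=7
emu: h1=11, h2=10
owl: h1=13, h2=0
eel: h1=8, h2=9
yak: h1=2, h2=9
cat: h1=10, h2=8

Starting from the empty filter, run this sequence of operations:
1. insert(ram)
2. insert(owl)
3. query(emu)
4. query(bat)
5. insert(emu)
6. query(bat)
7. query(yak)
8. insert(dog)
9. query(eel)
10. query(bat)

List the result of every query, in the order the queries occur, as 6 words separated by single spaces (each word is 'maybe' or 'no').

Start: bits=00000000000000
Op 1: insert ram -> sets bits 1 2 -> bits=01100000000000
Op 2: insert owl -> sets bits 0 13 -> bits=11100000000001
Op 3: query emu -> checks bit10=0, bit11=0 (has a 0) -> no
Op 4: query bat -> checks bit0=1, bit7=0 (has a 0) -> no
Op 5: insert emu -> sets bits 10 11 -> bits=11100000001101
Op 6: query bat -> checks bit0=1, bit7=0 (has a 0) -> no
Op 7: query yak -> checks bit2=1, bit9=0 (has a 0) -> no
Op 8: insert dog -> sets bits 7 11 -> bits=11100001001101
Op 9: query eel -> checks bit8=0, bit9=0 (has a 0) -> no
Op 10: query bat -> checks bit0=1, bit7=1 (all 1) -> maybe
Query results in order: no no no no no maybe

Answer: no no no no no maybe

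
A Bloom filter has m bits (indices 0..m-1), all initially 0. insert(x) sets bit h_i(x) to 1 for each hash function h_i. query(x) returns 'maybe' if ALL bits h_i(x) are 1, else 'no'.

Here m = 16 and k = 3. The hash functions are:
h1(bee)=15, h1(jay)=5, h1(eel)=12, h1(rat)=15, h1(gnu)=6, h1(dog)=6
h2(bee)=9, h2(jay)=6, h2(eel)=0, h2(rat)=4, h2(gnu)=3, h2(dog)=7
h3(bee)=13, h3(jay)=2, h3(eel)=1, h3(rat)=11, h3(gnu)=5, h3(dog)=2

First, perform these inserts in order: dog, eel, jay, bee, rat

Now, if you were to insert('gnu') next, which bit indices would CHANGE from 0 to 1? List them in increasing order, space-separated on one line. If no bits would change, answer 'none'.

Start: bits=0000000000000000
After insert 'dog': sets bits 2 6 7 -> bits=0010001100000000
After insert 'eel': sets bits 0 1 12 -> bits=1110001100001000
After insert 'jay': sets bits 2 5 6 -> bits=1110011100001000
After insert 'bee': sets bits 9 13 15 -> bits=1110011101001101
After insert 'rat': sets bits 4 11 15 -> bits=1110111101011101
insert 'gnu' would touch bits 3 5 6; currently bit3=0, bit5=1, bit6=1
Bits that are 0 among those (would change 0->1): 3

Answer: 3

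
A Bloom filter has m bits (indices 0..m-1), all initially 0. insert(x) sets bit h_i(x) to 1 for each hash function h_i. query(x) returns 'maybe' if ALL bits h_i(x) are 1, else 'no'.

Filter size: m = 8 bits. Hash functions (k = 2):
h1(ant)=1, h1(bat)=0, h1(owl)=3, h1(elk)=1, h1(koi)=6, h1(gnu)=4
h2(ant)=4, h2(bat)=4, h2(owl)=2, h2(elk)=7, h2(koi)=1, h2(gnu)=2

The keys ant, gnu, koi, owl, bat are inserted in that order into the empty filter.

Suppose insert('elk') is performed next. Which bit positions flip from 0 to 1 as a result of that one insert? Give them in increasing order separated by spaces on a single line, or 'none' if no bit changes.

Answer: 7

Derivation:
Start: bits=00000000
After insert 'ant': sets bits 1 4 -> bits=01001000
After insert 'gnu': sets bits 2 4 -> bits=01101000
After insert 'koi': sets bits 1 6 -> bits=01101010
After insert 'owl': sets bits 2 3 -> bits=01111010
After insert 'bat': sets bits 0 4 -> bits=11111010
insert 'elk' would touch bits 1 7; currently bit1=1, bit7=0
Bits that are 0 among those (would change 0->1): 7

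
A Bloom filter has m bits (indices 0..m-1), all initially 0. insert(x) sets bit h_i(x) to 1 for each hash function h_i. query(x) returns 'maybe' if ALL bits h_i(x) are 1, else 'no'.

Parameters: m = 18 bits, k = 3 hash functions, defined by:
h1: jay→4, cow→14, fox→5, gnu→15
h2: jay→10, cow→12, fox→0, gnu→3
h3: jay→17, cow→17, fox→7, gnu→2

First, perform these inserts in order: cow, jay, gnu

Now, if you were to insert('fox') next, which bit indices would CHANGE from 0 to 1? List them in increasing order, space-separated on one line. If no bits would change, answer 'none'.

Answer: 0 5 7

Derivation:
Start: bits=000000000000000000
After insert 'cow': sets bits 12 14 17 -> bits=000000000000101001
After insert 'jay': sets bits 4 10 17 -> bits=000010000010101001
After insert 'gnu': sets bits 2 3 15 -> bits=001110000010101101
insert 'fox' would touch bits 0 5 7; currently bit0=0, bit5=0, bit7=0
Bits that are 0 among those (would change 0->1): 0 5 7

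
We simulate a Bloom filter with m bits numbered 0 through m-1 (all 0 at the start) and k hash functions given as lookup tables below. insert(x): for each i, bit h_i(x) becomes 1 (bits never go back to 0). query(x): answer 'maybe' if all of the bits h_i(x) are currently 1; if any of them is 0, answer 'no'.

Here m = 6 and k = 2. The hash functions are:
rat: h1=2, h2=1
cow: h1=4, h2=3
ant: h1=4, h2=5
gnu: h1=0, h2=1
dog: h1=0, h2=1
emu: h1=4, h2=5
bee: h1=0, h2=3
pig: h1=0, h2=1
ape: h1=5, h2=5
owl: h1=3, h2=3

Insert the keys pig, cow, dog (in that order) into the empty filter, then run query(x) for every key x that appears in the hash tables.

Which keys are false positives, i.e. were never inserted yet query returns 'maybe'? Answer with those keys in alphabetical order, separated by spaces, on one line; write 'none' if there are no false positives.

Answer: bee gnu owl

Derivation:
Start: bits=000000
After insert 'pig': sets bits 0 1 -> bits=110000
After insert 'cow': sets bits 3 4 -> bits=110110
After insert 'dog': sets bits 0 1 -> bits=110110
Not inserted: ant ape bee emu gnu owl rat — query each against bits=110110:
query ant: checks bit4=1, bit5=0 (has a 0) -> no => not a false positive
query ape: checks bit5=0 (has a 0) -> no => not a false positive
query bee: checks bit0=1, bit3=1 (all 1) -> maybe => FALSE POSITIVE
query emu: checks bit4=1, bit5=0 (has a 0) -> no => not a false positive
query gnu: checks bit0=1, bit1=1 (all 1) -> maybe => FALSE POSITIVE
query owl: checks bit3=1 (all 1) -> maybe => FALSE POSITIVE
query rat: checks bit1=1, bit2=0 (has a 0) -> no => not a false positive
False positives (alphabetical): bee gnu owl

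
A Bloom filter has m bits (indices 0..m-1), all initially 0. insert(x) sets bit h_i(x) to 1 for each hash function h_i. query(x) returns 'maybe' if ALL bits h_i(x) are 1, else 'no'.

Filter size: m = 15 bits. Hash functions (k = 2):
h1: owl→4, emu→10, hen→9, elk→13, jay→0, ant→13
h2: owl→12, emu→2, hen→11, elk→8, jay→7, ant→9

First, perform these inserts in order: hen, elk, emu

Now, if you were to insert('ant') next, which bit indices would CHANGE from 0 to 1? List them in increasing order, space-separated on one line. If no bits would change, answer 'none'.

Answer: none

Derivation:
Start: bits=000000000000000
After insert 'hen': sets bits 9 11 -> bits=000000000101000
After insert 'elk': sets bits 8 13 -> bits=000000001101010
After insert 'emu': sets bits 2 10 -> bits=001000001111010
insert 'ant' would touch bits 9 13; currently bit9=1, bit13=1
Bits that are 0 among those (would change 0->1): none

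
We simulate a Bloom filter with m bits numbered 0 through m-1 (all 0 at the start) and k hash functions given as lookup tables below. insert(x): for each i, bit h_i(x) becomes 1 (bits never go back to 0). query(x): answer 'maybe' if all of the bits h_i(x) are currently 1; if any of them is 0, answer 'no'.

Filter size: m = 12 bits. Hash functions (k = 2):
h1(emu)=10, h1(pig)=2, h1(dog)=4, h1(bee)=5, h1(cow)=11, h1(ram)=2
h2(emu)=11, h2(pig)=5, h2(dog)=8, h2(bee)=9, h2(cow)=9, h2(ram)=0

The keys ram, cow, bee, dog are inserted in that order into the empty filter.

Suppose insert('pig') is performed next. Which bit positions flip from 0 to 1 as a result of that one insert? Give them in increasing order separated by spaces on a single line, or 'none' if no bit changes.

Answer: none

Derivation:
Start: bits=000000000000
After insert 'ram': sets bits 0 2 -> bits=101000000000
After insert 'cow': sets bits 9 11 -> bits=101000000101
After insert 'bee': sets bits 5 9 -> bits=101001000101
After insert 'dog': sets bits 4 8 -> bits=101011001101
insert 'pig' would touch bits 2 5; currently bit2=1, bit5=1
Bits that are 0 among those (would change 0->1): none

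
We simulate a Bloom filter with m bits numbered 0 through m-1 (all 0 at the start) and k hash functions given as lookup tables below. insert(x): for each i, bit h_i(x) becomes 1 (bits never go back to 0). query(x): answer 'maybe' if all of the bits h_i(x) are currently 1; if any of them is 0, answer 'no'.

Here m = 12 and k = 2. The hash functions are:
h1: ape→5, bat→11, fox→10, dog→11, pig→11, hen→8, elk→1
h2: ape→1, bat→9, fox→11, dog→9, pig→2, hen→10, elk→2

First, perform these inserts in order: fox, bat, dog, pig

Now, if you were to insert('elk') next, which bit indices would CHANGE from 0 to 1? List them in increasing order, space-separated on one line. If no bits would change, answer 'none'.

Answer: 1

Derivation:
Start: bits=000000000000
After insert 'fox': sets bits 10 11 -> bits=000000000011
After insert 'bat': sets bits 9 11 -> bits=000000000111
After insert 'dog': sets bits 9 11 -> bits=000000000111
After insert 'pig': sets bits 2 11 -> bits=001000000111
insert 'elk' would touch bits 1 2; currently bit1=0, bit2=1
Bits that are 0 among those (would change 0->1): 1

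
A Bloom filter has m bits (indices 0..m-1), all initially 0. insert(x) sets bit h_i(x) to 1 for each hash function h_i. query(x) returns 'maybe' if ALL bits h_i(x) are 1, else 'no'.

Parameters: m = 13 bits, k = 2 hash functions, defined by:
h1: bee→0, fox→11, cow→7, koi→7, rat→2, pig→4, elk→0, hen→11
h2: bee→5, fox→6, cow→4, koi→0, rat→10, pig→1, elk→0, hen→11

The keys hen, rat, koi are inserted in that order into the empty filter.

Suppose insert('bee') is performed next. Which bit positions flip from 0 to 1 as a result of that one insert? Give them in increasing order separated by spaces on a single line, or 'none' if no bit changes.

Answer: 5

Derivation:
Start: bits=0000000000000
After insert 'hen': sets bits 11 -> bits=0000000000010
After insert 'rat': sets bits 2 10 -> bits=0010000000110
After insert 'koi': sets bits 0 7 -> bits=1010000100110
insert 'bee' would touch bits 0 5; currently bit0=1, bit5=0
Bits that are 0 among those (would change 0->1): 5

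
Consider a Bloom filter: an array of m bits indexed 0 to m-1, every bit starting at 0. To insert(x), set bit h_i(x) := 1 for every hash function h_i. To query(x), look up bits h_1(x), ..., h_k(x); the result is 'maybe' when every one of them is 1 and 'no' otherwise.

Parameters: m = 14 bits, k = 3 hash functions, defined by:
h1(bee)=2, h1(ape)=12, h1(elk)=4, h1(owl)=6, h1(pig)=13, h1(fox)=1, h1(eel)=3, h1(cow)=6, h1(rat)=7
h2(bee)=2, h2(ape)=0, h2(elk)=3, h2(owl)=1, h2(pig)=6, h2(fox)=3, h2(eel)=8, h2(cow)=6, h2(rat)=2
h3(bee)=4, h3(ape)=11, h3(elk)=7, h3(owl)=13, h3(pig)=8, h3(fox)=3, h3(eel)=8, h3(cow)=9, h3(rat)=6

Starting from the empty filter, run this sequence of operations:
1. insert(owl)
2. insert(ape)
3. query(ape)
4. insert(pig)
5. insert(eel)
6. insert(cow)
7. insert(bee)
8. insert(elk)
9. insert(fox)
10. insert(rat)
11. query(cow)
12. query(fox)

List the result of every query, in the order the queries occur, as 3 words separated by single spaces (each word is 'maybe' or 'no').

Answer: maybe maybe maybe

Derivation:
Start: bits=00000000000000
Op 1: insert owl -> sets bits 1 6 13 -> bits=01000010000001
Op 2: insert ape -> sets bits 0 11 12 -> bits=11000010000111
Op 3: query ape -> checks bit0=1, bit11=1, bit12=1 (all 1) -> maybe
Op 4: insert pig -> sets bits 6 8 13 -> bits=11000010100111
Op 5: insert eel -> sets bits 3 8 -> bits=11010010100111
Op 6: insert cow -> sets bits 6 9 -> bits=11010010110111
Op 7: insert bee -> sets bits 2 4 -> bits=11111010110111
Op 8: insert elk -> sets bits 3 4 7 -> bits=11111011110111
Op 9: insert fox -> sets bits 1 3 -> bits=11111011110111
Op 10: insert rat -> sets bits 2 6 7 -> bits=11111011110111
Op 11: query cow -> checks bit6=1, bit9=1 (all 1) -> maybe
Op 12: query fox -> checks bit1=1, bit3=1 (all 1) -> maybe
Query results in order: maybe maybe maybe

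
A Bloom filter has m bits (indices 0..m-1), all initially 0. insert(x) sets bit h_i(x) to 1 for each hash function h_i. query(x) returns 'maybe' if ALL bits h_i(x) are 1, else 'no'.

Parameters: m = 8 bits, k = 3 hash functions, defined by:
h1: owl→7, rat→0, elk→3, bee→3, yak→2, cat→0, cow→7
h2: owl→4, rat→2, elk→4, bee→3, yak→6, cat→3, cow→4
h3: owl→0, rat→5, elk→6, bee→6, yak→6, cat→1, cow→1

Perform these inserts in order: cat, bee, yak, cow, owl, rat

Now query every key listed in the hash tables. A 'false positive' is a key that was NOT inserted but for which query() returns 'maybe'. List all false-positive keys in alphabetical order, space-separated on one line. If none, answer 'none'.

Start: bits=00000000
After insert 'cat': sets bits 0 1 3 -> bits=11010000
After insert 'bee': sets bits 3 6 -> bits=11010010
After insert 'yak': sets bits 2 6 -> bits=11110010
After insert 'cow': sets bits 1 4 7 -> bits=11111011
After insert 'owl': sets bits 0 4 7 -> bits=11111011
After insert 'rat': sets bits 0 2 5 -> bits=11111111
Not inserted: elk — query each against bits=11111111:
query elk: checks bit3=1, bit4=1, bit6=1 (all 1) -> maybe => FALSE POSITIVE
False positives (alphabetical): elk

Answer: elk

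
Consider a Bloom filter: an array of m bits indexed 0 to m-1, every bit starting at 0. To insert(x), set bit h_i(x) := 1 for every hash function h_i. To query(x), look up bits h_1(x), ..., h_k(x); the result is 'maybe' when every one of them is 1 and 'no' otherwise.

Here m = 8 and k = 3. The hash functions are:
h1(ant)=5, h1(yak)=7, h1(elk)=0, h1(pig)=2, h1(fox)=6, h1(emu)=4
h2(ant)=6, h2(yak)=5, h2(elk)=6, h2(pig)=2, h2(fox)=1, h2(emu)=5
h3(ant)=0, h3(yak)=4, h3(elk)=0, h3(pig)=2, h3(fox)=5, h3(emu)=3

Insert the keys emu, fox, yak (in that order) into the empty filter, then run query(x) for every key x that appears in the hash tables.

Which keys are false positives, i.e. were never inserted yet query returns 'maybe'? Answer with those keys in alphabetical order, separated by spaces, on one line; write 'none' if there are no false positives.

Answer: none

Derivation:
Start: bits=00000000
After insert 'emu': sets bits 3 4 5 -> bits=00011100
After insert 'fox': sets bits 1 5 6 -> bits=01011110
After insert 'yak': sets bits 4 5 7 -> bits=01011111
Not inserted: ant elk pig — query each against bits=01011111:
query ant: checks bit0=0, bit5=1, bit6=1 (has a 0) -> no => not a false positive
query elk: checks bit0=0, bit6=1 (has a 0) -> no => not a false positive
query pig: checks bit2=0 (has a 0) -> no => not a false positive
False positives (alphabetical): none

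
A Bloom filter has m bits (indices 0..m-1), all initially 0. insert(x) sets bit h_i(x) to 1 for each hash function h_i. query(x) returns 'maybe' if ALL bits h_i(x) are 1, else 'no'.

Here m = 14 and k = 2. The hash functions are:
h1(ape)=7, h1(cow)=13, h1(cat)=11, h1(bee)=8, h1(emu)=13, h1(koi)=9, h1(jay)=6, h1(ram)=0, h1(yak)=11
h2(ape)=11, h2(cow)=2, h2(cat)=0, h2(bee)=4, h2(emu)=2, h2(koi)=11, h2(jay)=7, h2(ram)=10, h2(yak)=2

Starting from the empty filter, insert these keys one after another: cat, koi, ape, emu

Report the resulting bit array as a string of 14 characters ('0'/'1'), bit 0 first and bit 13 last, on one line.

Answer: 10100001010101

Derivation:
Start: bits=00000000000000
After insert 'cat': sets bits 0 11 -> bits=10000000000100
After insert 'koi': sets bits 9 11 -> bits=10000000010100
After insert 'ape': sets bits 7 11 -> bits=10000001010100
After insert 'emu': sets bits 2 13 -> bits=10100001010101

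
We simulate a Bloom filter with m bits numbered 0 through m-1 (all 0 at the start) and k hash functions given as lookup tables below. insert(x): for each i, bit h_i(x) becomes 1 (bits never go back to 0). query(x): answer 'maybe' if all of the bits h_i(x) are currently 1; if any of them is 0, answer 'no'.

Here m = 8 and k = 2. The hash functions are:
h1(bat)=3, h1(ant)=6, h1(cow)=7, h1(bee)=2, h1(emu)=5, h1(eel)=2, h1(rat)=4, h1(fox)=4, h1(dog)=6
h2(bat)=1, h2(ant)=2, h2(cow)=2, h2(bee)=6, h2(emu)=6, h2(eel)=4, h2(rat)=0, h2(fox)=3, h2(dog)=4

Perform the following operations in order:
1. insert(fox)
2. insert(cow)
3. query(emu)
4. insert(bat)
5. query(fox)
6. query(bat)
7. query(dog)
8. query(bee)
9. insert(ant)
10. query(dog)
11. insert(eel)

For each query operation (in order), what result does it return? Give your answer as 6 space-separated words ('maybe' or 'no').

Answer: no maybe maybe no no maybe

Derivation:
Start: bits=00000000
Op 1: insert fox -> sets bits 3 4 -> bits=00011000
Op 2: insert cow -> sets bits 2 7 -> bits=00111001
Op 3: query emu -> checks bit5=0, bit6=0 (has a 0) -> no
Op 4: insert bat -> sets bits 1 3 -> bits=01111001
Op 5: query fox -> checks bit3=1, bit4=1 (all 1) -> maybe
Op 6: query bat -> checks bit1=1, bit3=1 (all 1) -> maybe
Op 7: query dog -> checks bit4=1, bit6=0 (has a 0) -> no
Op 8: query bee -> checks bit2=1, bit6=0 (has a 0) -> no
Op 9: insert ant -> sets bits 2 6 -> bits=01111011
Op 10: query dog -> checks bit4=1, bit6=1 (all 1) -> maybe
Op 11: insert eel -> sets bits 2 4 -> bits=01111011
Query results in order: no maybe maybe no no maybe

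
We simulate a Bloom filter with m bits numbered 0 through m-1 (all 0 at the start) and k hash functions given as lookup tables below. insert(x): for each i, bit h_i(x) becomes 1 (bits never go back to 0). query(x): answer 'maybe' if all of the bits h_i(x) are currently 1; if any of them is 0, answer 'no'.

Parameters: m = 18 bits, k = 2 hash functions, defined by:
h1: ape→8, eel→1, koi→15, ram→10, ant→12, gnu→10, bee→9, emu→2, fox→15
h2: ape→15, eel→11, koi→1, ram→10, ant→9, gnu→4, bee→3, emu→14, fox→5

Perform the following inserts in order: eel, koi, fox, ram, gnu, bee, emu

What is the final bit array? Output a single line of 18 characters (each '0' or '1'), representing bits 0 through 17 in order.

Start: bits=000000000000000000
After insert 'eel': sets bits 1 11 -> bits=010000000001000000
After insert 'koi': sets bits 1 15 -> bits=010000000001000100
After insert 'fox': sets bits 5 15 -> bits=010001000001000100
After insert 'ram': sets bits 10 -> bits=010001000011000100
After insert 'gnu': sets bits 4 10 -> bits=010011000011000100
After insert 'bee': sets bits 3 9 -> bits=010111000111000100
After insert 'emu': sets bits 2 14 -> bits=011111000111001100

Answer: 011111000111001100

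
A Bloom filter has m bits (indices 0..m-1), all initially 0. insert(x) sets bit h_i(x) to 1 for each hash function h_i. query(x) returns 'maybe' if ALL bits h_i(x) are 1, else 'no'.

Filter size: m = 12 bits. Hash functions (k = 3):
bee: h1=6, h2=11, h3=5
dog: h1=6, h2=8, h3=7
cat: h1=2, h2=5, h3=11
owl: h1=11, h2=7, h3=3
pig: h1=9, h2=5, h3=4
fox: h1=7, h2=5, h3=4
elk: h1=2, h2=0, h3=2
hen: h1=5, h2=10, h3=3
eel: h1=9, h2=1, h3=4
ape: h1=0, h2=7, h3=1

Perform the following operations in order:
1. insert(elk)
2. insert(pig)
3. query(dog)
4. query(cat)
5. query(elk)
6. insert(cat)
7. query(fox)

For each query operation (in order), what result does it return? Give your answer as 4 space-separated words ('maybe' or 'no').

Start: bits=000000000000
Op 1: insert elk -> sets bits 0 2 -> bits=101000000000
Op 2: insert pig -> sets bits 4 5 9 -> bits=101011000100
Op 3: query dog -> checks bit6=0, bit7=0, bit8=0 (has a 0) -> no
Op 4: query cat -> checks bit2=1, bit5=1, bit11=0 (has a 0) -> no
Op 5: query elk -> checks bit0=1, bit2=1 (all 1) -> maybe
Op 6: insert cat -> sets bits 2 5 11 -> bits=101011000101
Op 7: query fox -> checks bit4=1, bit5=1, bit7=0 (has a 0) -> no
Query results in order: no no maybe no

Answer: no no maybe no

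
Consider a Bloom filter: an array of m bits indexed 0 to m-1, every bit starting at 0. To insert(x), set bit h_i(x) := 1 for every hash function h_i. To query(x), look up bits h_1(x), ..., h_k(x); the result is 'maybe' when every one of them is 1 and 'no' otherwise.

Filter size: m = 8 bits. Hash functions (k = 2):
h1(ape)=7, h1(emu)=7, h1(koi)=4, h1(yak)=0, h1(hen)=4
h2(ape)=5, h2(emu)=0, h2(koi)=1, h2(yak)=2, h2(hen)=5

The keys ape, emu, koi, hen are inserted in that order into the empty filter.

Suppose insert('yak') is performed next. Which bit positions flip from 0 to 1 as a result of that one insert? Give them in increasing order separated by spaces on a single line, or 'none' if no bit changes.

Start: bits=00000000
After insert 'ape': sets bits 5 7 -> bits=00000101
After insert 'emu': sets bits 0 7 -> bits=10000101
After insert 'koi': sets bits 1 4 -> bits=11001101
After insert 'hen': sets bits 4 5 -> bits=11001101
insert 'yak' would touch bits 0 2; currently bit0=1, bit2=0
Bits that are 0 among those (would change 0->1): 2

Answer: 2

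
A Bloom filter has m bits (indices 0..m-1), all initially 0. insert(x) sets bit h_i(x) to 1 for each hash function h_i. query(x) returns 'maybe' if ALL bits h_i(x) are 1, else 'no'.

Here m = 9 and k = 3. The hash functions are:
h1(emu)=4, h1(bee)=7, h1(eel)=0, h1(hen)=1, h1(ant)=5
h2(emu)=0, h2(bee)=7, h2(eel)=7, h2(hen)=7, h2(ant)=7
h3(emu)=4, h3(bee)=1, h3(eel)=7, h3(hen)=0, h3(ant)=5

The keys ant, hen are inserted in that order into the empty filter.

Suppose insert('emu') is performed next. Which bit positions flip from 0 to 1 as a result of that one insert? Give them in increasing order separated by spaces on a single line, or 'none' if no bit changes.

Answer: 4

Derivation:
Start: bits=000000000
After insert 'ant': sets bits 5 7 -> bits=000001010
After insert 'hen': sets bits 0 1 7 -> bits=110001010
insert 'emu' would touch bits 0 4; currently bit0=1, bit4=0
Bits that are 0 among those (would change 0->1): 4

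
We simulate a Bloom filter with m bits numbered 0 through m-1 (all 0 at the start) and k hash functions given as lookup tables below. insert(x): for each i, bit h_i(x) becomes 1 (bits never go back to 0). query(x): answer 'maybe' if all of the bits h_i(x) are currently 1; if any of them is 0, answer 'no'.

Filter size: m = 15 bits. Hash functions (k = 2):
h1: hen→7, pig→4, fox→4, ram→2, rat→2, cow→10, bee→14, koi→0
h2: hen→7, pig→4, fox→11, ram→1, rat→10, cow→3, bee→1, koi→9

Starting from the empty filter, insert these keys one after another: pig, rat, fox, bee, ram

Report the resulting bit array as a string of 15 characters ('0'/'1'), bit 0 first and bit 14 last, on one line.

Start: bits=000000000000000
After insert 'pig': sets bits 4 -> bits=000010000000000
After insert 'rat': sets bits 2 10 -> bits=001010000010000
After insert 'fox': sets bits 4 11 -> bits=001010000011000
After insert 'bee': sets bits 1 14 -> bits=011010000011001
After insert 'ram': sets bits 1 2 -> bits=011010000011001

Answer: 011010000011001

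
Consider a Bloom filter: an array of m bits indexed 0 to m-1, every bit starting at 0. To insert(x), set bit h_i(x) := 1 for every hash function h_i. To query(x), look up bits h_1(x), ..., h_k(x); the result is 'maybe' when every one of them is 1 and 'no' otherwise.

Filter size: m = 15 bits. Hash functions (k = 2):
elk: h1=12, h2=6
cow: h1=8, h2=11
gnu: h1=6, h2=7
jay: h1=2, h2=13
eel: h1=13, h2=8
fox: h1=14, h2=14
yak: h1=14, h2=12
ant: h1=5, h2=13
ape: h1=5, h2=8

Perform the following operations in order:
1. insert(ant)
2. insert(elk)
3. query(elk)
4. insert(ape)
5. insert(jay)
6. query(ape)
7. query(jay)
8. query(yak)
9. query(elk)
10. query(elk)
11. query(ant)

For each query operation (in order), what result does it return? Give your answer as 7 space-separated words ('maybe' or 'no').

Answer: maybe maybe maybe no maybe maybe maybe

Derivation:
Start: bits=000000000000000
Op 1: insert ant -> sets bits 5 13 -> bits=000001000000010
Op 2: insert elk -> sets bits 6 12 -> bits=000001100000110
Op 3: query elk -> checks bit6=1, bit12=1 (all 1) -> maybe
Op 4: insert ape -> sets bits 5 8 -> bits=000001101000110
Op 5: insert jay -> sets bits 2 13 -> bits=001001101000110
Op 6: query ape -> checks bit5=1, bit8=1 (all 1) -> maybe
Op 7: query jay -> checks bit2=1, bit13=1 (all 1) -> maybe
Op 8: query yak -> checks bit12=1, bit14=0 (has a 0) -> no
Op 9: query elk -> checks bit6=1, bit12=1 (all 1) -> maybe
Op 10: query elk -> checks bit6=1, bit12=1 (all 1) -> maybe
Op 11: query ant -> checks bit5=1, bit13=1 (all 1) -> maybe
Query results in order: maybe maybe maybe no maybe maybe maybe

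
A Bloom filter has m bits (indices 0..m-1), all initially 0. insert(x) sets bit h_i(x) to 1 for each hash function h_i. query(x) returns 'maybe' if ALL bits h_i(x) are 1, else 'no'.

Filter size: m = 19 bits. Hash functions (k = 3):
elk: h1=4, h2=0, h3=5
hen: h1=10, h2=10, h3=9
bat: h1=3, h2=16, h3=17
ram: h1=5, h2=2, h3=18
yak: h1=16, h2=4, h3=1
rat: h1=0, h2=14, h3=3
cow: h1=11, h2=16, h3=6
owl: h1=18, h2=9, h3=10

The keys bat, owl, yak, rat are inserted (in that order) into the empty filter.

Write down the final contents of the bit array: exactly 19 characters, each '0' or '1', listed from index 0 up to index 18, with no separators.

Answer: 1101100001100010111

Derivation:
Start: bits=0000000000000000000
After insert 'bat': sets bits 3 16 17 -> bits=0001000000000000110
After insert 'owl': sets bits 9 10 18 -> bits=0001000001100000111
After insert 'yak': sets bits 1 4 16 -> bits=0101100001100000111
After insert 'rat': sets bits 0 3 14 -> bits=1101100001100010111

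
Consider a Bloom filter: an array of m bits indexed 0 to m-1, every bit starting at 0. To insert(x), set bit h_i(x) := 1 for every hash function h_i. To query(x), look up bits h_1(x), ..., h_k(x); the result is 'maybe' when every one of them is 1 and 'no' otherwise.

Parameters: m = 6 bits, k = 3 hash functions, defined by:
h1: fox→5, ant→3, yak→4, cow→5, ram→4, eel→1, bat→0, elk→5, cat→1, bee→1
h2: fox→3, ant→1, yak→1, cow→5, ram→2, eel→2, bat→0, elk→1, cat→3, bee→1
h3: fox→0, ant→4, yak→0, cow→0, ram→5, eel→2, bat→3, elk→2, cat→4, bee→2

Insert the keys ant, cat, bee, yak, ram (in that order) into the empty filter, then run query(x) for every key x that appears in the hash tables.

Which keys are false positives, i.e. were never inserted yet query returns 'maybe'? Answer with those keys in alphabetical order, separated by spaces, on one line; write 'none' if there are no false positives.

Start: bits=000000
After insert 'ant': sets bits 1 3 4 -> bits=010110
After insert 'cat': sets bits 1 3 4 -> bits=010110
After insert 'bee': sets bits 1 2 -> bits=011110
After insert 'yak': sets bits 0 1 4 -> bits=111110
After insert 'ram': sets bits 2 4 5 -> bits=111111
Not inserted: bat cow eel elk fox — query each against bits=111111:
query bat: checks bit0=1, bit3=1 (all 1) -> maybe => FALSE POSITIVE
query cow: checks bit0=1, bit5=1 (all 1) -> maybe => FALSE POSITIVE
query eel: checks bit1=1, bit2=1 (all 1) -> maybe => FALSE POSITIVE
query elk: checks bit1=1, bit2=1, bit5=1 (all 1) -> maybe => FALSE POSITIVE
query fox: checks bit0=1, bit3=1, bit5=1 (all 1) -> maybe => FALSE POSITIVE
False positives (alphabetical): bat cow eel elk fox

Answer: bat cow eel elk fox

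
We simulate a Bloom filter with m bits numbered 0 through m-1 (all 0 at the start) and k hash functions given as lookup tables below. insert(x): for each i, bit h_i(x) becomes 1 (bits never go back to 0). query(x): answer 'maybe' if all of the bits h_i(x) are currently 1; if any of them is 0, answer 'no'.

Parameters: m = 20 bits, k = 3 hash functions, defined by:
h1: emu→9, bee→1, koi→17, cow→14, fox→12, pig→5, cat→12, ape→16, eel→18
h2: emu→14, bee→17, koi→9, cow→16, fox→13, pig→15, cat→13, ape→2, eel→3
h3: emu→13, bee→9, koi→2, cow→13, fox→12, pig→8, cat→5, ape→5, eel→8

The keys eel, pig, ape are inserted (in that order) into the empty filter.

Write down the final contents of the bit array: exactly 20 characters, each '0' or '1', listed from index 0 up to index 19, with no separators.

Start: bits=00000000000000000000
After insert 'eel': sets bits 3 8 18 -> bits=00010000100000000010
After insert 'pig': sets bits 5 8 15 -> bits=00010100100000010010
After insert 'ape': sets bits 2 5 16 -> bits=00110100100000011010

Answer: 00110100100000011010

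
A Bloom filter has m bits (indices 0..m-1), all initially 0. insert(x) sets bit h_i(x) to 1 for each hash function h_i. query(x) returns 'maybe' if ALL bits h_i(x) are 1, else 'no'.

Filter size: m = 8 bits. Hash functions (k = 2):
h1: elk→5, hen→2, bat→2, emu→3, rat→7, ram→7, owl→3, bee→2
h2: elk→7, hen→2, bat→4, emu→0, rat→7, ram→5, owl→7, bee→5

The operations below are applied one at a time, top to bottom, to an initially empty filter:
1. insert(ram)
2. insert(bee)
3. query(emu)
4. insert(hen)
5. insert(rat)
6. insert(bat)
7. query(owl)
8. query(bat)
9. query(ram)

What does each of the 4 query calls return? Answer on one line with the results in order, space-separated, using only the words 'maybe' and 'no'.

Start: bits=00000000
Op 1: insert ram -> sets bits 5 7 -> bits=00000101
Op 2: insert bee -> sets bits 2 5 -> bits=00100101
Op 3: query emu -> checks bit0=0, bit3=0 (has a 0) -> no
Op 4: insert hen -> sets bits 2 -> bits=00100101
Op 5: insert rat -> sets bits 7 -> bits=00100101
Op 6: insert bat -> sets bits 2 4 -> bits=00101101
Op 7: query owl -> checks bit3=0, bit7=1 (has a 0) -> no
Op 8: query bat -> checks bit2=1, bit4=1 (all 1) -> maybe
Op 9: query ram -> checks bit5=1, bit7=1 (all 1) -> maybe
Query results in order: no no maybe maybe

Answer: no no maybe maybe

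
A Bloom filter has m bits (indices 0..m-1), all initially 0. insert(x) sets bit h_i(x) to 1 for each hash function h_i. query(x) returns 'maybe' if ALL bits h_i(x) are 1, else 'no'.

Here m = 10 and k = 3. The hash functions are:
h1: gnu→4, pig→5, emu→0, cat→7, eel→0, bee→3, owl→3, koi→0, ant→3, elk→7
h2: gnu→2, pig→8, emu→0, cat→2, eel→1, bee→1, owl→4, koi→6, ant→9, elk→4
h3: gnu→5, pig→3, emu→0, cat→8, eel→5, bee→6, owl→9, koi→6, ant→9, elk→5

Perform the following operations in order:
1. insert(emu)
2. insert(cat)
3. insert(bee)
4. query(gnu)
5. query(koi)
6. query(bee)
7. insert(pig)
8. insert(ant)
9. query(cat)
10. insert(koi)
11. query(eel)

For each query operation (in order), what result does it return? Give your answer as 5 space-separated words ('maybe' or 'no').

Start: bits=0000000000
Op 1: insert emu -> sets bits 0 -> bits=1000000000
Op 2: insert cat -> sets bits 2 7 8 -> bits=1010000110
Op 3: insert bee -> sets bits 1 3 6 -> bits=1111001110
Op 4: query gnu -> checks bit2=1, bit4=0, bit5=0 (has a 0) -> no
Op 5: query koi -> checks bit0=1, bit6=1 (all 1) -> maybe
Op 6: query bee -> checks bit1=1, bit3=1, bit6=1 (all 1) -> maybe
Op 7: insert pig -> sets bits 3 5 8 -> bits=1111011110
Op 8: insert ant -> sets bits 3 9 -> bits=1111011111
Op 9: query cat -> checks bit2=1, bit7=1, bit8=1 (all 1) -> maybe
Op 10: insert koi -> sets bits 0 6 -> bits=1111011111
Op 11: query eel -> checks bit0=1, bit1=1, bit5=1 (all 1) -> maybe
Query results in order: no maybe maybe maybe maybe

Answer: no maybe maybe maybe maybe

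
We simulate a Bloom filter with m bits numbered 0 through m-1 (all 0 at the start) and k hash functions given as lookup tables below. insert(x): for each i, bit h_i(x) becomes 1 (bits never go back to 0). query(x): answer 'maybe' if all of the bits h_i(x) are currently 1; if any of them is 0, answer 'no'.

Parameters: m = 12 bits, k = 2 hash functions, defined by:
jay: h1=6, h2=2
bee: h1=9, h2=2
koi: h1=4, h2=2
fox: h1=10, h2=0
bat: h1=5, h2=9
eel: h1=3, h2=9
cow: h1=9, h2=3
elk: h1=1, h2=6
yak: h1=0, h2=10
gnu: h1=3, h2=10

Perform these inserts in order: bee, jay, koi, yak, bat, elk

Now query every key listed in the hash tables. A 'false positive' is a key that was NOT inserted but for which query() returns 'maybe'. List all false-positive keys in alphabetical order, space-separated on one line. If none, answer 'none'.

Start: bits=000000000000
After insert 'bee': sets bits 2 9 -> bits=001000000100
After insert 'jay': sets bits 2 6 -> bits=001000100100
After insert 'koi': sets bits 2 4 -> bits=001010100100
After insert 'yak': sets bits 0 10 -> bits=101010100110
After insert 'bat': sets bits 5 9 -> bits=101011100110
After insert 'elk': sets bits 1 6 -> bits=111011100110
Not inserted: cow eel fox gnu — query each against bits=111011100110:
query cow: checks bit3=0, bit9=1 (has a 0) -> no => not a false positive
query eel: checks bit3=0, bit9=1 (has a 0) -> no => not a false positive
query fox: checks bit0=1, bit10=1 (all 1) -> maybe => FALSE POSITIVE
query gnu: checks bit3=0, bit10=1 (has a 0) -> no => not a false positive
False positives (alphabetical): fox

Answer: fox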